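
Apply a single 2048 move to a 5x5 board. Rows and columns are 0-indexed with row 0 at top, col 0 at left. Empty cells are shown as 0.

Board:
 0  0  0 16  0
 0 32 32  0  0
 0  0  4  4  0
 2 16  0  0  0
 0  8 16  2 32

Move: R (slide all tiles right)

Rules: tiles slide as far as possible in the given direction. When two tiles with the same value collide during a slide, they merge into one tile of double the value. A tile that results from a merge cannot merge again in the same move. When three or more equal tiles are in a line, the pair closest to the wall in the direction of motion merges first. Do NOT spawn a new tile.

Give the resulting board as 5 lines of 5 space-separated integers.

Slide right:
row 0: [0, 0, 0, 16, 0] -> [0, 0, 0, 0, 16]
row 1: [0, 32, 32, 0, 0] -> [0, 0, 0, 0, 64]
row 2: [0, 0, 4, 4, 0] -> [0, 0, 0, 0, 8]
row 3: [2, 16, 0, 0, 0] -> [0, 0, 0, 2, 16]
row 4: [0, 8, 16, 2, 32] -> [0, 8, 16, 2, 32]

Answer:  0  0  0  0 16
 0  0  0  0 64
 0  0  0  0  8
 0  0  0  2 16
 0  8 16  2 32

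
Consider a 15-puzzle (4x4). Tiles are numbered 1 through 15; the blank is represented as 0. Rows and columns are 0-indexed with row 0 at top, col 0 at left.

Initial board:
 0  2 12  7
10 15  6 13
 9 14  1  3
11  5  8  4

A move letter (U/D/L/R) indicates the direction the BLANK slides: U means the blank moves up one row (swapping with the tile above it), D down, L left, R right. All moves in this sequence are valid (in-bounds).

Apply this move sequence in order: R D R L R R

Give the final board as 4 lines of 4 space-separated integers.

Answer:  2 15 12  7
10  6 13  0
 9 14  1  3
11  5  8  4

Derivation:
After move 1 (R):
 2  0 12  7
10 15  6 13
 9 14  1  3
11  5  8  4

After move 2 (D):
 2 15 12  7
10  0  6 13
 9 14  1  3
11  5  8  4

After move 3 (R):
 2 15 12  7
10  6  0 13
 9 14  1  3
11  5  8  4

After move 4 (L):
 2 15 12  7
10  0  6 13
 9 14  1  3
11  5  8  4

After move 5 (R):
 2 15 12  7
10  6  0 13
 9 14  1  3
11  5  8  4

After move 6 (R):
 2 15 12  7
10  6 13  0
 9 14  1  3
11  5  8  4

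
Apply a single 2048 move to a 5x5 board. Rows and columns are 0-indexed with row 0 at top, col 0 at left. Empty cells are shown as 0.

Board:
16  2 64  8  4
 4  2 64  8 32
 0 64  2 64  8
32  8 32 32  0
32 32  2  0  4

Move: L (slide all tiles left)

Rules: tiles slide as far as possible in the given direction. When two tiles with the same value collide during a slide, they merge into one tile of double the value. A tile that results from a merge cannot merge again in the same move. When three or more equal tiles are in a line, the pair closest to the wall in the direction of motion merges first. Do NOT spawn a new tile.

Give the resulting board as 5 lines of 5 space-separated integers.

Answer: 16  2 64  8  4
 4  2 64  8 32
64  2 64  8  0
32  8 64  0  0
64  2  4  0  0

Derivation:
Slide left:
row 0: [16, 2, 64, 8, 4] -> [16, 2, 64, 8, 4]
row 1: [4, 2, 64, 8, 32] -> [4, 2, 64, 8, 32]
row 2: [0, 64, 2, 64, 8] -> [64, 2, 64, 8, 0]
row 3: [32, 8, 32, 32, 0] -> [32, 8, 64, 0, 0]
row 4: [32, 32, 2, 0, 4] -> [64, 2, 4, 0, 0]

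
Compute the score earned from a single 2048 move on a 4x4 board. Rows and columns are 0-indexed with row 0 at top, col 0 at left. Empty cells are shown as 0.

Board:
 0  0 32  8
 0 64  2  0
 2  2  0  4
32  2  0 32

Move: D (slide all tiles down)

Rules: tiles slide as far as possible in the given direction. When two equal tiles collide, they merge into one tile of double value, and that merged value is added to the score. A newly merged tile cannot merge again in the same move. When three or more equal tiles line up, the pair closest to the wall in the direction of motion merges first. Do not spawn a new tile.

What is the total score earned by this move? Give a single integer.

Answer: 4

Derivation:
Slide down:
col 0: [0, 0, 2, 32] -> [0, 0, 2, 32]  score +0 (running 0)
col 1: [0, 64, 2, 2] -> [0, 0, 64, 4]  score +4 (running 4)
col 2: [32, 2, 0, 0] -> [0, 0, 32, 2]  score +0 (running 4)
col 3: [8, 0, 4, 32] -> [0, 8, 4, 32]  score +0 (running 4)
Board after move:
 0  0  0  0
 0  0  0  8
 2 64 32  4
32  4  2 32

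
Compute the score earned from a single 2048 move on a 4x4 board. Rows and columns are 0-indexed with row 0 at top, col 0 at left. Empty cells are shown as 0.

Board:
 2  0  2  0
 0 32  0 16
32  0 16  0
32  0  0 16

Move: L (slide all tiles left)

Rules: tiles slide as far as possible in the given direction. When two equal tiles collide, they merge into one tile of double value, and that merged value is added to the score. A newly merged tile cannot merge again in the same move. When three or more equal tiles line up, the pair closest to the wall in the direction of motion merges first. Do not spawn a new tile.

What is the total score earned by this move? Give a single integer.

Slide left:
row 0: [2, 0, 2, 0] -> [4, 0, 0, 0]  score +4 (running 4)
row 1: [0, 32, 0, 16] -> [32, 16, 0, 0]  score +0 (running 4)
row 2: [32, 0, 16, 0] -> [32, 16, 0, 0]  score +0 (running 4)
row 3: [32, 0, 0, 16] -> [32, 16, 0, 0]  score +0 (running 4)
Board after move:
 4  0  0  0
32 16  0  0
32 16  0  0
32 16  0  0

Answer: 4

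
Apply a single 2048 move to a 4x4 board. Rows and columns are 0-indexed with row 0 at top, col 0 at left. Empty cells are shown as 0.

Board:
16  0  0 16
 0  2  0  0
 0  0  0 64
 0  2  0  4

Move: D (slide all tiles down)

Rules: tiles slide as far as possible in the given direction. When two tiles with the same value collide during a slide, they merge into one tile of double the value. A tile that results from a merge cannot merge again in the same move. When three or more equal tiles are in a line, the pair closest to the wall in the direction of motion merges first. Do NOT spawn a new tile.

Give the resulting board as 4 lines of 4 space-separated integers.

Slide down:
col 0: [16, 0, 0, 0] -> [0, 0, 0, 16]
col 1: [0, 2, 0, 2] -> [0, 0, 0, 4]
col 2: [0, 0, 0, 0] -> [0, 0, 0, 0]
col 3: [16, 0, 64, 4] -> [0, 16, 64, 4]

Answer:  0  0  0  0
 0  0  0 16
 0  0  0 64
16  4  0  4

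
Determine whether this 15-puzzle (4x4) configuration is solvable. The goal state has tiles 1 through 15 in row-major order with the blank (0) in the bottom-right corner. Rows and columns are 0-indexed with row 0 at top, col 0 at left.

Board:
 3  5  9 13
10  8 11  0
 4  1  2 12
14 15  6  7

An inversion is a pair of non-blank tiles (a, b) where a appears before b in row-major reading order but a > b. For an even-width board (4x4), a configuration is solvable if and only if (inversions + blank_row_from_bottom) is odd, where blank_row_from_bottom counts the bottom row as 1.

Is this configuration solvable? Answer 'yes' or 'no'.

Answer: yes

Derivation:
Inversions: 44
Blank is in row 1 (0-indexed from top), which is row 3 counting from the bottom (bottom = 1).
44 + 3 = 47, which is odd, so the puzzle is solvable.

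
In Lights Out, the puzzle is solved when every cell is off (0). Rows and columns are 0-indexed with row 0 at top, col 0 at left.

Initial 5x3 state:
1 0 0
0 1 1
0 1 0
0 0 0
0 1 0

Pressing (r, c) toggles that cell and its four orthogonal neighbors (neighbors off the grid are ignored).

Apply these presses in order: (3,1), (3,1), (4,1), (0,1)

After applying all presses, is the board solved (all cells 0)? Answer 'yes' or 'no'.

Answer: no

Derivation:
After press 1 at (3,1):
1 0 0
0 1 1
0 0 0
1 1 1
0 0 0

After press 2 at (3,1):
1 0 0
0 1 1
0 1 0
0 0 0
0 1 0

After press 3 at (4,1):
1 0 0
0 1 1
0 1 0
0 1 0
1 0 1

After press 4 at (0,1):
0 1 1
0 0 1
0 1 0
0 1 0
1 0 1

Lights still on: 7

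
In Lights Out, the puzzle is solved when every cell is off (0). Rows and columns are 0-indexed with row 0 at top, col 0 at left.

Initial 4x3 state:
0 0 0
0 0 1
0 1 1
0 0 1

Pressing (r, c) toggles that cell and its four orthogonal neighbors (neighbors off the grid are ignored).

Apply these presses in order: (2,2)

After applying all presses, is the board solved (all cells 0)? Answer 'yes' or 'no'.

After press 1 at (2,2):
0 0 0
0 0 0
0 0 0
0 0 0

Lights still on: 0

Answer: yes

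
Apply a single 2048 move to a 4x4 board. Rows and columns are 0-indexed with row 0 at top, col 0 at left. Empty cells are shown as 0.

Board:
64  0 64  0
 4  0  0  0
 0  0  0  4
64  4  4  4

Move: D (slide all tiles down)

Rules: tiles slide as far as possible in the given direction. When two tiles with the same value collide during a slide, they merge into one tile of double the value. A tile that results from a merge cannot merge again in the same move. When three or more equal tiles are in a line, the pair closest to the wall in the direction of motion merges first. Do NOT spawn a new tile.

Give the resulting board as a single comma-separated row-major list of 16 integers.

Slide down:
col 0: [64, 4, 0, 64] -> [0, 64, 4, 64]
col 1: [0, 0, 0, 4] -> [0, 0, 0, 4]
col 2: [64, 0, 0, 4] -> [0, 0, 64, 4]
col 3: [0, 0, 4, 4] -> [0, 0, 0, 8]

Answer: 0, 0, 0, 0, 64, 0, 0, 0, 4, 0, 64, 0, 64, 4, 4, 8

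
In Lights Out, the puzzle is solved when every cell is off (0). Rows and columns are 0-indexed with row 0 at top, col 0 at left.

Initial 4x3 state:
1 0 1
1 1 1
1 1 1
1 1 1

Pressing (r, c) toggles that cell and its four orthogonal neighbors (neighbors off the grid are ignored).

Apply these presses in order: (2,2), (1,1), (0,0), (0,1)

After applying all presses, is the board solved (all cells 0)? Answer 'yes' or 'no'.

After press 1 at (2,2):
1 0 1
1 1 0
1 0 0
1 1 0

After press 2 at (1,1):
1 1 1
0 0 1
1 1 0
1 1 0

After press 3 at (0,0):
0 0 1
1 0 1
1 1 0
1 1 0

After press 4 at (0,1):
1 1 0
1 1 1
1 1 0
1 1 0

Lights still on: 9

Answer: no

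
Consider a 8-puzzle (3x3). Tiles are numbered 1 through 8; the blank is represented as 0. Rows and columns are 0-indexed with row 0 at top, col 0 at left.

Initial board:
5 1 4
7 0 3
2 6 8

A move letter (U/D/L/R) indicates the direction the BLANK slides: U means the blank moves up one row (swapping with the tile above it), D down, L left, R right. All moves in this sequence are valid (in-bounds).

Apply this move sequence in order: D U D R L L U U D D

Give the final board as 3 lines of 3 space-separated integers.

After move 1 (D):
5 1 4
7 6 3
2 0 8

After move 2 (U):
5 1 4
7 0 3
2 6 8

After move 3 (D):
5 1 4
7 6 3
2 0 8

After move 4 (R):
5 1 4
7 6 3
2 8 0

After move 5 (L):
5 1 4
7 6 3
2 0 8

After move 6 (L):
5 1 4
7 6 3
0 2 8

After move 7 (U):
5 1 4
0 6 3
7 2 8

After move 8 (U):
0 1 4
5 6 3
7 2 8

After move 9 (D):
5 1 4
0 6 3
7 2 8

After move 10 (D):
5 1 4
7 6 3
0 2 8

Answer: 5 1 4
7 6 3
0 2 8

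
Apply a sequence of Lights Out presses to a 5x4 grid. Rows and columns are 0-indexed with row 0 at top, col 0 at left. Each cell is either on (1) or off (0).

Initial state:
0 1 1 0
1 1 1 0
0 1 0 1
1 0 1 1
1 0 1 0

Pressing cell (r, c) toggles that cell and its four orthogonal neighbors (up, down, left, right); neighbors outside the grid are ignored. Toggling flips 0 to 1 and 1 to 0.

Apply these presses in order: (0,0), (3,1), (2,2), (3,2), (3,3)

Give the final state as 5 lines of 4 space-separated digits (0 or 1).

After press 1 at (0,0):
1 0 1 0
0 1 1 0
0 1 0 1
1 0 1 1
1 0 1 0

After press 2 at (3,1):
1 0 1 0
0 1 1 0
0 0 0 1
0 1 0 1
1 1 1 0

After press 3 at (2,2):
1 0 1 0
0 1 0 0
0 1 1 0
0 1 1 1
1 1 1 0

After press 4 at (3,2):
1 0 1 0
0 1 0 0
0 1 0 0
0 0 0 0
1 1 0 0

After press 5 at (3,3):
1 0 1 0
0 1 0 0
0 1 0 1
0 0 1 1
1 1 0 1

Answer: 1 0 1 0
0 1 0 0
0 1 0 1
0 0 1 1
1 1 0 1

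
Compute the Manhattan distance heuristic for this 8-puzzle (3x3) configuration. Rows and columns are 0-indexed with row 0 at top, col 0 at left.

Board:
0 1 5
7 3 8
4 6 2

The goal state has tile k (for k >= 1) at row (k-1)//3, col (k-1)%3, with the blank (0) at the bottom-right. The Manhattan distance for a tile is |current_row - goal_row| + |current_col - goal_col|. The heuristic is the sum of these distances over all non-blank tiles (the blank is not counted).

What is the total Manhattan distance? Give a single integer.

Answer: 14

Derivation:
Tile 1: (0,1)->(0,0) = 1
Tile 5: (0,2)->(1,1) = 2
Tile 7: (1,0)->(2,0) = 1
Tile 3: (1,1)->(0,2) = 2
Tile 8: (1,2)->(2,1) = 2
Tile 4: (2,0)->(1,0) = 1
Tile 6: (2,1)->(1,2) = 2
Tile 2: (2,2)->(0,1) = 3
Sum: 1 + 2 + 1 + 2 + 2 + 1 + 2 + 3 = 14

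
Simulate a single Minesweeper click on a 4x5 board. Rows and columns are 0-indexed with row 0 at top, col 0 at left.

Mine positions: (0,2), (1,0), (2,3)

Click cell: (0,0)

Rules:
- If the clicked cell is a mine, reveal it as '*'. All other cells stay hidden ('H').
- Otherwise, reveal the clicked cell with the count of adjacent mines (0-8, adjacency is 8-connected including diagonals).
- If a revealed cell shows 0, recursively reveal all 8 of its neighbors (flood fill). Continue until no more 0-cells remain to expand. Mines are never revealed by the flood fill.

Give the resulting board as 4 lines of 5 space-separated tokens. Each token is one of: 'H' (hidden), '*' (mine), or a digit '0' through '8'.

1 H H H H
H H H H H
H H H H H
H H H H H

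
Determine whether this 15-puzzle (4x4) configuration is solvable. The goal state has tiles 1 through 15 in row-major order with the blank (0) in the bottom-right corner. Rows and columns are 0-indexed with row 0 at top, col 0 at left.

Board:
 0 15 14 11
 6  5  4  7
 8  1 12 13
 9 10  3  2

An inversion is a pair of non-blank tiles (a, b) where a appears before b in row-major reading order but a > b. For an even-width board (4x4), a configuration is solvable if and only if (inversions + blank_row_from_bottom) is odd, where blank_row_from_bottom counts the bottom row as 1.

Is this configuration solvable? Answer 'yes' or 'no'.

Answer: no

Derivation:
Inversions: 68
Blank is in row 0 (0-indexed from top), which is row 4 counting from the bottom (bottom = 1).
68 + 4 = 72, which is even, so the puzzle is not solvable.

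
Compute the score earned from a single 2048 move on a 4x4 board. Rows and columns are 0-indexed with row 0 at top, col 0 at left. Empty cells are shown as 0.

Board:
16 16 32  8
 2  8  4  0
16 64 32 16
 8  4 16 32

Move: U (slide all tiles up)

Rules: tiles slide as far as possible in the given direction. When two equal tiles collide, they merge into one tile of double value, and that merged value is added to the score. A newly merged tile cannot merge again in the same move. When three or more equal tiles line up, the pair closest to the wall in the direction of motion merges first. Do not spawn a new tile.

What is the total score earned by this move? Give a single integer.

Answer: 0

Derivation:
Slide up:
col 0: [16, 2, 16, 8] -> [16, 2, 16, 8]  score +0 (running 0)
col 1: [16, 8, 64, 4] -> [16, 8, 64, 4]  score +0 (running 0)
col 2: [32, 4, 32, 16] -> [32, 4, 32, 16]  score +0 (running 0)
col 3: [8, 0, 16, 32] -> [8, 16, 32, 0]  score +0 (running 0)
Board after move:
16 16 32  8
 2  8  4 16
16 64 32 32
 8  4 16  0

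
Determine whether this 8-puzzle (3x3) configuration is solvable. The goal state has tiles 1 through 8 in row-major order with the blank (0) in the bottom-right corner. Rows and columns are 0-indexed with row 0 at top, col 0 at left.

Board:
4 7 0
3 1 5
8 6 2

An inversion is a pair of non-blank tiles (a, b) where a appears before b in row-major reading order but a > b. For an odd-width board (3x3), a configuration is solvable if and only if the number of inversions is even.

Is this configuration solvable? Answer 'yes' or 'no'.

Answer: yes

Derivation:
Inversions (pairs i<j in row-major order where tile[i] > tile[j] > 0): 14
14 is even, so the puzzle is solvable.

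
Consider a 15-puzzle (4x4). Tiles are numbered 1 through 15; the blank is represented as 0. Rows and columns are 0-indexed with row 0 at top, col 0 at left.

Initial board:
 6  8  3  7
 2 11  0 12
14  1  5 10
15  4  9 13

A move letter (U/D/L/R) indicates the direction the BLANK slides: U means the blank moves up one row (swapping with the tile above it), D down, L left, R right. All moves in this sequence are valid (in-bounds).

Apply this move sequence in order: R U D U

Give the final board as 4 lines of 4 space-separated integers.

Answer:  6  8  3  0
 2 11 12  7
14  1  5 10
15  4  9 13

Derivation:
After move 1 (R):
 6  8  3  7
 2 11 12  0
14  1  5 10
15  4  9 13

After move 2 (U):
 6  8  3  0
 2 11 12  7
14  1  5 10
15  4  9 13

After move 3 (D):
 6  8  3  7
 2 11 12  0
14  1  5 10
15  4  9 13

After move 4 (U):
 6  8  3  0
 2 11 12  7
14  1  5 10
15  4  9 13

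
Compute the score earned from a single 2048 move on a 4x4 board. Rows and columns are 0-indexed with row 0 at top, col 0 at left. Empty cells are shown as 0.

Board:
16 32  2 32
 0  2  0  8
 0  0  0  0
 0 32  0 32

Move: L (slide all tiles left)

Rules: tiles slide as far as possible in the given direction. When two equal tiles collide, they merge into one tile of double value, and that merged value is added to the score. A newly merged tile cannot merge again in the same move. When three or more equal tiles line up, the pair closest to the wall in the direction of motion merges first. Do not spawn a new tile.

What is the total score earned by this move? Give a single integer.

Answer: 64

Derivation:
Slide left:
row 0: [16, 32, 2, 32] -> [16, 32, 2, 32]  score +0 (running 0)
row 1: [0, 2, 0, 8] -> [2, 8, 0, 0]  score +0 (running 0)
row 2: [0, 0, 0, 0] -> [0, 0, 0, 0]  score +0 (running 0)
row 3: [0, 32, 0, 32] -> [64, 0, 0, 0]  score +64 (running 64)
Board after move:
16 32  2 32
 2  8  0  0
 0  0  0  0
64  0  0  0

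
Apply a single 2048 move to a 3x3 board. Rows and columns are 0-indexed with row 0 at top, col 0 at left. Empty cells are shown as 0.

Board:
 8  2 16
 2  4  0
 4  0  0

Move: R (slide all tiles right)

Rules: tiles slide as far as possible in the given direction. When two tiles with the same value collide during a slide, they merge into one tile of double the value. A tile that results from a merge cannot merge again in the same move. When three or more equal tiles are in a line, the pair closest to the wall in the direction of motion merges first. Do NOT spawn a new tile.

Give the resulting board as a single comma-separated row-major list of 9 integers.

Slide right:
row 0: [8, 2, 16] -> [8, 2, 16]
row 1: [2, 4, 0] -> [0, 2, 4]
row 2: [4, 0, 0] -> [0, 0, 4]

Answer: 8, 2, 16, 0, 2, 4, 0, 0, 4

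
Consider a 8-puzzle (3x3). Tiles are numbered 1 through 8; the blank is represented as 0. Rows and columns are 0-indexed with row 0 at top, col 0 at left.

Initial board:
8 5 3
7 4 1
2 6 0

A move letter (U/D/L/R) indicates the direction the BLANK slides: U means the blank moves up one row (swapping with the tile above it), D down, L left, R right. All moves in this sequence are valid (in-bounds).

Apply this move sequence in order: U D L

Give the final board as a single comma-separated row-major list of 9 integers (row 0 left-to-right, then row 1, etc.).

After move 1 (U):
8 5 3
7 4 0
2 6 1

After move 2 (D):
8 5 3
7 4 1
2 6 0

After move 3 (L):
8 5 3
7 4 1
2 0 6

Answer: 8, 5, 3, 7, 4, 1, 2, 0, 6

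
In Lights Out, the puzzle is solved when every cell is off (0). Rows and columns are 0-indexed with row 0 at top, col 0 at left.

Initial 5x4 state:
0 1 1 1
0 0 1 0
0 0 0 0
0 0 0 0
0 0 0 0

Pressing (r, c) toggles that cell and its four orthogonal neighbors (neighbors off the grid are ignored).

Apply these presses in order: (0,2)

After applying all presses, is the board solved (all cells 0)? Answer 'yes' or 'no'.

After press 1 at (0,2):
0 0 0 0
0 0 0 0
0 0 0 0
0 0 0 0
0 0 0 0

Lights still on: 0

Answer: yes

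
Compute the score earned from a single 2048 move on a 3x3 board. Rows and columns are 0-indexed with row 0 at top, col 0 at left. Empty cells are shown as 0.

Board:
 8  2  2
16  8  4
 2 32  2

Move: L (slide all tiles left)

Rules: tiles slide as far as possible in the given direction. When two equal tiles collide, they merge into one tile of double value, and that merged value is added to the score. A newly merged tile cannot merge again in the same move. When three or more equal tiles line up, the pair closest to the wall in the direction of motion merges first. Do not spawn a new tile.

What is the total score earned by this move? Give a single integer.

Slide left:
row 0: [8, 2, 2] -> [8, 4, 0]  score +4 (running 4)
row 1: [16, 8, 4] -> [16, 8, 4]  score +0 (running 4)
row 2: [2, 32, 2] -> [2, 32, 2]  score +0 (running 4)
Board after move:
 8  4  0
16  8  4
 2 32  2

Answer: 4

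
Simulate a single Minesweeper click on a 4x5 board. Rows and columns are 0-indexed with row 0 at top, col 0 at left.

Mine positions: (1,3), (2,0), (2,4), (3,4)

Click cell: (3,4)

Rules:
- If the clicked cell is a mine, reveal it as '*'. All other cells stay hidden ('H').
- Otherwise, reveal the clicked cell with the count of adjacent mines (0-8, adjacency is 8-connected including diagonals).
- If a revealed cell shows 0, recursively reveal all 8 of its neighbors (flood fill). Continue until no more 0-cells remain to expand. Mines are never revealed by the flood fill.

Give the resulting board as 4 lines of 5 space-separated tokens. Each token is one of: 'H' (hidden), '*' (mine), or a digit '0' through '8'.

H H H H H
H H H H H
H H H H H
H H H H *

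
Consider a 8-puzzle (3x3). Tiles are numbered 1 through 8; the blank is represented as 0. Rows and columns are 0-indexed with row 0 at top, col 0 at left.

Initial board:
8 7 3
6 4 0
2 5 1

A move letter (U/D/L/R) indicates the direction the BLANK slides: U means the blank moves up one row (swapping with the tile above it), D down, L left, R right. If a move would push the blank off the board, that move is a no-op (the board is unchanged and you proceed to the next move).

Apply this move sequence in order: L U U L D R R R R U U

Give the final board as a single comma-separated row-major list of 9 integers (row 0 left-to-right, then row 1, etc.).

After move 1 (L):
8 7 3
6 0 4
2 5 1

After move 2 (U):
8 0 3
6 7 4
2 5 1

After move 3 (U):
8 0 3
6 7 4
2 5 1

After move 4 (L):
0 8 3
6 7 4
2 5 1

After move 5 (D):
6 8 3
0 7 4
2 5 1

After move 6 (R):
6 8 3
7 0 4
2 5 1

After move 7 (R):
6 8 3
7 4 0
2 5 1

After move 8 (R):
6 8 3
7 4 0
2 5 1

After move 9 (R):
6 8 3
7 4 0
2 5 1

After move 10 (U):
6 8 0
7 4 3
2 5 1

After move 11 (U):
6 8 0
7 4 3
2 5 1

Answer: 6, 8, 0, 7, 4, 3, 2, 5, 1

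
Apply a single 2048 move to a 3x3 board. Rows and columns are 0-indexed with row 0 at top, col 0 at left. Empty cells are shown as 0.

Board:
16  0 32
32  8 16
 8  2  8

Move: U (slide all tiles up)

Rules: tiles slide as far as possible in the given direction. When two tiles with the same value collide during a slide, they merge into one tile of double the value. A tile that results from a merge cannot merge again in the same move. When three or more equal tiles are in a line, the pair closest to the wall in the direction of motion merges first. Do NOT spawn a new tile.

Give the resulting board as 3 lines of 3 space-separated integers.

Answer: 16  8 32
32  2 16
 8  0  8

Derivation:
Slide up:
col 0: [16, 32, 8] -> [16, 32, 8]
col 1: [0, 8, 2] -> [8, 2, 0]
col 2: [32, 16, 8] -> [32, 16, 8]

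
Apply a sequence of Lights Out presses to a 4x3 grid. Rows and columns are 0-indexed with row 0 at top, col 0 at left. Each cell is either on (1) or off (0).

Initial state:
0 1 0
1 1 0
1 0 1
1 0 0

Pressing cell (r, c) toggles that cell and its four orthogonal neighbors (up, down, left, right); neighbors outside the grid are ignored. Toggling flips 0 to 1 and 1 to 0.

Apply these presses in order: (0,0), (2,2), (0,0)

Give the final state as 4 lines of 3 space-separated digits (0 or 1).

After press 1 at (0,0):
1 0 0
0 1 0
1 0 1
1 0 0

After press 2 at (2,2):
1 0 0
0 1 1
1 1 0
1 0 1

After press 3 at (0,0):
0 1 0
1 1 1
1 1 0
1 0 1

Answer: 0 1 0
1 1 1
1 1 0
1 0 1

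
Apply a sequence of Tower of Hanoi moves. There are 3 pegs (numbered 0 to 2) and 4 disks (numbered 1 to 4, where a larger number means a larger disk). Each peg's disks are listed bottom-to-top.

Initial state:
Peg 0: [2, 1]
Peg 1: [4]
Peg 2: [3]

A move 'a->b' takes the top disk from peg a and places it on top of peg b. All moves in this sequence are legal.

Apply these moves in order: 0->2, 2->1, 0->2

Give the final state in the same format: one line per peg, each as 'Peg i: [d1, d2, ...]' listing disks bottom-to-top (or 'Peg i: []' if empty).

After move 1 (0->2):
Peg 0: [2]
Peg 1: [4]
Peg 2: [3, 1]

After move 2 (2->1):
Peg 0: [2]
Peg 1: [4, 1]
Peg 2: [3]

After move 3 (0->2):
Peg 0: []
Peg 1: [4, 1]
Peg 2: [3, 2]

Answer: Peg 0: []
Peg 1: [4, 1]
Peg 2: [3, 2]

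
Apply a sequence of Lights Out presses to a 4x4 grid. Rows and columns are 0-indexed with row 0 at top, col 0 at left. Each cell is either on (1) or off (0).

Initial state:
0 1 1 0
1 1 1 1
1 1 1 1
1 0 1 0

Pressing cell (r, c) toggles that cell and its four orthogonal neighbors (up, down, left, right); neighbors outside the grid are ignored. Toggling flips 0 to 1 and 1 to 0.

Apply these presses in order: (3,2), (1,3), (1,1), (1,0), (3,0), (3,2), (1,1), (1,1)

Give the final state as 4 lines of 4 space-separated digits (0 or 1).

Answer: 1 0 1 1
1 1 1 0
1 0 1 0
0 1 1 0

Derivation:
After press 1 at (3,2):
0 1 1 0
1 1 1 1
1 1 0 1
1 1 0 1

After press 2 at (1,3):
0 1 1 1
1 1 0 0
1 1 0 0
1 1 0 1

After press 3 at (1,1):
0 0 1 1
0 0 1 0
1 0 0 0
1 1 0 1

After press 4 at (1,0):
1 0 1 1
1 1 1 0
0 0 0 0
1 1 0 1

After press 5 at (3,0):
1 0 1 1
1 1 1 0
1 0 0 0
0 0 0 1

After press 6 at (3,2):
1 0 1 1
1 1 1 0
1 0 1 0
0 1 1 0

After press 7 at (1,1):
1 1 1 1
0 0 0 0
1 1 1 0
0 1 1 0

After press 8 at (1,1):
1 0 1 1
1 1 1 0
1 0 1 0
0 1 1 0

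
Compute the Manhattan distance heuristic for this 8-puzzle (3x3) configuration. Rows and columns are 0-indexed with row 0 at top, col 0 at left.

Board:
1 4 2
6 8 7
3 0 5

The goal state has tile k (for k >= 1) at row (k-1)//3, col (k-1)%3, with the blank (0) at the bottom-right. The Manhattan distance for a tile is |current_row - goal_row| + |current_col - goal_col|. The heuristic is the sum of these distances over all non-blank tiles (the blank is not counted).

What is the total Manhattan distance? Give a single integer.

Answer: 15

Derivation:
Tile 1: (0,0)->(0,0) = 0
Tile 4: (0,1)->(1,0) = 2
Tile 2: (0,2)->(0,1) = 1
Tile 6: (1,0)->(1,2) = 2
Tile 8: (1,1)->(2,1) = 1
Tile 7: (1,2)->(2,0) = 3
Tile 3: (2,0)->(0,2) = 4
Tile 5: (2,2)->(1,1) = 2
Sum: 0 + 2 + 1 + 2 + 1 + 3 + 4 + 2 = 15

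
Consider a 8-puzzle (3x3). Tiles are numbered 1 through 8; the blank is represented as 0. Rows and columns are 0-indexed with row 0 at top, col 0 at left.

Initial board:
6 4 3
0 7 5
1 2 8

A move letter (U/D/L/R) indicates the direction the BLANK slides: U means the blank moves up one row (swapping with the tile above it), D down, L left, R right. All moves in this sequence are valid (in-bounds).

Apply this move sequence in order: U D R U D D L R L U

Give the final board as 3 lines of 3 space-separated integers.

After move 1 (U):
0 4 3
6 7 5
1 2 8

After move 2 (D):
6 4 3
0 7 5
1 2 8

After move 3 (R):
6 4 3
7 0 5
1 2 8

After move 4 (U):
6 0 3
7 4 5
1 2 8

After move 5 (D):
6 4 3
7 0 5
1 2 8

After move 6 (D):
6 4 3
7 2 5
1 0 8

After move 7 (L):
6 4 3
7 2 5
0 1 8

After move 8 (R):
6 4 3
7 2 5
1 0 8

After move 9 (L):
6 4 3
7 2 5
0 1 8

After move 10 (U):
6 4 3
0 2 5
7 1 8

Answer: 6 4 3
0 2 5
7 1 8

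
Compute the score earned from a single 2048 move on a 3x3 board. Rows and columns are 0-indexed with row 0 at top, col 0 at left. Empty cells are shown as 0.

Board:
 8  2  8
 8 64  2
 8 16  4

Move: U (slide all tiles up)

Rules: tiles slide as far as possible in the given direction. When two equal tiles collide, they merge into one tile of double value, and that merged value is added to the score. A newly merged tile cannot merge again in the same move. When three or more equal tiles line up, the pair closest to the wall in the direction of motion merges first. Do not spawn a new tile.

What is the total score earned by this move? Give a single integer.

Answer: 16

Derivation:
Slide up:
col 0: [8, 8, 8] -> [16, 8, 0]  score +16 (running 16)
col 1: [2, 64, 16] -> [2, 64, 16]  score +0 (running 16)
col 2: [8, 2, 4] -> [8, 2, 4]  score +0 (running 16)
Board after move:
16  2  8
 8 64  2
 0 16  4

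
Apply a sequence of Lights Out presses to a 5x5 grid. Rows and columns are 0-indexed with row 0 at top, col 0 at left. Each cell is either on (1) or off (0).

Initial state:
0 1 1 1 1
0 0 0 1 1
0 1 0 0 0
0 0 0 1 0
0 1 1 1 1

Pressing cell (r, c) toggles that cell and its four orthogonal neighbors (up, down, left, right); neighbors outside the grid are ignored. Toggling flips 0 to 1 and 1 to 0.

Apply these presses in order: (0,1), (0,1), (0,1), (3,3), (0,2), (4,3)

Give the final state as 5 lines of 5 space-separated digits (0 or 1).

Answer: 1 1 1 0 1
0 1 1 1 1
0 1 0 1 0
0 0 1 1 1
0 1 0 1 0

Derivation:
After press 1 at (0,1):
1 0 0 1 1
0 1 0 1 1
0 1 0 0 0
0 0 0 1 0
0 1 1 1 1

After press 2 at (0,1):
0 1 1 1 1
0 0 0 1 1
0 1 0 0 0
0 0 0 1 0
0 1 1 1 1

After press 3 at (0,1):
1 0 0 1 1
0 1 0 1 1
0 1 0 0 0
0 0 0 1 0
0 1 1 1 1

After press 4 at (3,3):
1 0 0 1 1
0 1 0 1 1
0 1 0 1 0
0 0 1 0 1
0 1 1 0 1

After press 5 at (0,2):
1 1 1 0 1
0 1 1 1 1
0 1 0 1 0
0 0 1 0 1
0 1 1 0 1

After press 6 at (4,3):
1 1 1 0 1
0 1 1 1 1
0 1 0 1 0
0 0 1 1 1
0 1 0 1 0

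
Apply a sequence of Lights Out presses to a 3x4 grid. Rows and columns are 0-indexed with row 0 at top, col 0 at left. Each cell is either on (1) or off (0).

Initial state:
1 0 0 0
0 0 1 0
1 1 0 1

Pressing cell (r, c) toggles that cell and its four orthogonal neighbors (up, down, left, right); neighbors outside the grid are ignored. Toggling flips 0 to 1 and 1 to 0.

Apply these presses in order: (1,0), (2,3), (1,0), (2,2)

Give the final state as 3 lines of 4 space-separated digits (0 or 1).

Answer: 1 0 0 0
0 0 0 1
1 0 0 1

Derivation:
After press 1 at (1,0):
0 0 0 0
1 1 1 0
0 1 0 1

After press 2 at (2,3):
0 0 0 0
1 1 1 1
0 1 1 0

After press 3 at (1,0):
1 0 0 0
0 0 1 1
1 1 1 0

After press 4 at (2,2):
1 0 0 0
0 0 0 1
1 0 0 1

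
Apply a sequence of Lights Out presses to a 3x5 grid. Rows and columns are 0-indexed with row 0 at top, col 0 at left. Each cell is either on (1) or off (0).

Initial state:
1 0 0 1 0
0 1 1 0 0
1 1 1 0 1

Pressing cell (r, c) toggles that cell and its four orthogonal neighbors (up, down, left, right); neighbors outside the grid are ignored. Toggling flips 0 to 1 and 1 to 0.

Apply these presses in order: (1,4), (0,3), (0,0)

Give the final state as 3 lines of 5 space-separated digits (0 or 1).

After press 1 at (1,4):
1 0 0 1 1
0 1 1 1 1
1 1 1 0 0

After press 2 at (0,3):
1 0 1 0 0
0 1 1 0 1
1 1 1 0 0

After press 3 at (0,0):
0 1 1 0 0
1 1 1 0 1
1 1 1 0 0

Answer: 0 1 1 0 0
1 1 1 0 1
1 1 1 0 0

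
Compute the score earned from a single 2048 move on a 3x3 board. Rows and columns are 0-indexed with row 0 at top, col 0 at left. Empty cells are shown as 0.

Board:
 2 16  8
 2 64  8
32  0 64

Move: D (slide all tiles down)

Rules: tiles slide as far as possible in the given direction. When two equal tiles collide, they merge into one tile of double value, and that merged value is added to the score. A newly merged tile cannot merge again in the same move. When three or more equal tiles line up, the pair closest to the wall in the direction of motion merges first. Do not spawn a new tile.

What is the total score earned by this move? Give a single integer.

Answer: 20

Derivation:
Slide down:
col 0: [2, 2, 32] -> [0, 4, 32]  score +4 (running 4)
col 1: [16, 64, 0] -> [0, 16, 64]  score +0 (running 4)
col 2: [8, 8, 64] -> [0, 16, 64]  score +16 (running 20)
Board after move:
 0  0  0
 4 16 16
32 64 64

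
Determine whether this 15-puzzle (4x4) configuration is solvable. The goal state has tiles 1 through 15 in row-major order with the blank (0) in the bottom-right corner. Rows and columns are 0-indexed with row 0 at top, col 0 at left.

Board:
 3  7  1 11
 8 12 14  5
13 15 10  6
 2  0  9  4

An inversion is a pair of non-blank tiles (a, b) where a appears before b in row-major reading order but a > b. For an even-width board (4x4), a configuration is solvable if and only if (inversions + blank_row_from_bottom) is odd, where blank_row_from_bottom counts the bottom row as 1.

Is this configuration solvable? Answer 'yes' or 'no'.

Inversions: 50
Blank is in row 3 (0-indexed from top), which is row 1 counting from the bottom (bottom = 1).
50 + 1 = 51, which is odd, so the puzzle is solvable.

Answer: yes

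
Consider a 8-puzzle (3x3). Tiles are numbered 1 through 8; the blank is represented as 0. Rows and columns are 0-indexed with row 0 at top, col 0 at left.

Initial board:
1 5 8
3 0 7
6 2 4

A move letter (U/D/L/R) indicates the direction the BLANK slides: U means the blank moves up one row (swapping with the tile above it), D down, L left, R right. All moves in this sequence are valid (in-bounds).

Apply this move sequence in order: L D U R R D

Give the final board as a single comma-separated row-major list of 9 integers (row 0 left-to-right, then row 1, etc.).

After move 1 (L):
1 5 8
0 3 7
6 2 4

After move 2 (D):
1 5 8
6 3 7
0 2 4

After move 3 (U):
1 5 8
0 3 7
6 2 4

After move 4 (R):
1 5 8
3 0 7
6 2 4

After move 5 (R):
1 5 8
3 7 0
6 2 4

After move 6 (D):
1 5 8
3 7 4
6 2 0

Answer: 1, 5, 8, 3, 7, 4, 6, 2, 0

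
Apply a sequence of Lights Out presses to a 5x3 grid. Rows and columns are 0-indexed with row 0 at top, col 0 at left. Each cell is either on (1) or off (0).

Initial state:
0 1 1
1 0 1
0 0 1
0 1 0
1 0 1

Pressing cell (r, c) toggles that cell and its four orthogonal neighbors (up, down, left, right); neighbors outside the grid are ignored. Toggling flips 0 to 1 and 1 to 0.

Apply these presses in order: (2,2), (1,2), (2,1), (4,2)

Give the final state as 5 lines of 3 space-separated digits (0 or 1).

Answer: 0 1 0
1 0 1
1 0 0
0 0 0
1 1 0

Derivation:
After press 1 at (2,2):
0 1 1
1 0 0
0 1 0
0 1 1
1 0 1

After press 2 at (1,2):
0 1 0
1 1 1
0 1 1
0 1 1
1 0 1

After press 3 at (2,1):
0 1 0
1 0 1
1 0 0
0 0 1
1 0 1

After press 4 at (4,2):
0 1 0
1 0 1
1 0 0
0 0 0
1 1 0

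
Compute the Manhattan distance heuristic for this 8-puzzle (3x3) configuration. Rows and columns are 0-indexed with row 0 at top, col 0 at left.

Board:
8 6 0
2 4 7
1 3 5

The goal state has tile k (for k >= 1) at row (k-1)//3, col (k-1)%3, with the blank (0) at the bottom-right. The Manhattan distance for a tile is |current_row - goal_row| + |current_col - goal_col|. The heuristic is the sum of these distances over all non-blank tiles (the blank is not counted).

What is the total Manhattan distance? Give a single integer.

Tile 8: (0,0)->(2,1) = 3
Tile 6: (0,1)->(1,2) = 2
Tile 2: (1,0)->(0,1) = 2
Tile 4: (1,1)->(1,0) = 1
Tile 7: (1,2)->(2,0) = 3
Tile 1: (2,0)->(0,0) = 2
Tile 3: (2,1)->(0,2) = 3
Tile 5: (2,2)->(1,1) = 2
Sum: 3 + 2 + 2 + 1 + 3 + 2 + 3 + 2 = 18

Answer: 18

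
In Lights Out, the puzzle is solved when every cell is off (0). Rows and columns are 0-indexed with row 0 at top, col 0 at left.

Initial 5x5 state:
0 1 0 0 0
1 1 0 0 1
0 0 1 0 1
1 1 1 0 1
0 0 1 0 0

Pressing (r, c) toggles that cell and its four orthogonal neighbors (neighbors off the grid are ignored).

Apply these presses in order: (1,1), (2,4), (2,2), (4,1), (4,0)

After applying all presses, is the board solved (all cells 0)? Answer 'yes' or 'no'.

Answer: yes

Derivation:
After press 1 at (1,1):
0 0 0 0 0
0 0 1 0 1
0 1 1 0 1
1 1 1 0 1
0 0 1 0 0

After press 2 at (2,4):
0 0 0 0 0
0 0 1 0 0
0 1 1 1 0
1 1 1 0 0
0 0 1 0 0

After press 3 at (2,2):
0 0 0 0 0
0 0 0 0 0
0 0 0 0 0
1 1 0 0 0
0 0 1 0 0

After press 4 at (4,1):
0 0 0 0 0
0 0 0 0 0
0 0 0 0 0
1 0 0 0 0
1 1 0 0 0

After press 5 at (4,0):
0 0 0 0 0
0 0 0 0 0
0 0 0 0 0
0 0 0 0 0
0 0 0 0 0

Lights still on: 0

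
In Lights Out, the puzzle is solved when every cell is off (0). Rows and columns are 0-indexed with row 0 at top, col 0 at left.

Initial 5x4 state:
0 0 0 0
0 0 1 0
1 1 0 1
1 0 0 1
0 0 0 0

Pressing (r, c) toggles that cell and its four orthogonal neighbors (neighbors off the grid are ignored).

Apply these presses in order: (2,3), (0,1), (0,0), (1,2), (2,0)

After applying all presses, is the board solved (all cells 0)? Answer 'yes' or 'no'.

Answer: yes

Derivation:
After press 1 at (2,3):
0 0 0 0
0 0 1 1
1 1 1 0
1 0 0 0
0 0 0 0

After press 2 at (0,1):
1 1 1 0
0 1 1 1
1 1 1 0
1 0 0 0
0 0 0 0

After press 3 at (0,0):
0 0 1 0
1 1 1 1
1 1 1 0
1 0 0 0
0 0 0 0

After press 4 at (1,2):
0 0 0 0
1 0 0 0
1 1 0 0
1 0 0 0
0 0 0 0

After press 5 at (2,0):
0 0 0 0
0 0 0 0
0 0 0 0
0 0 0 0
0 0 0 0

Lights still on: 0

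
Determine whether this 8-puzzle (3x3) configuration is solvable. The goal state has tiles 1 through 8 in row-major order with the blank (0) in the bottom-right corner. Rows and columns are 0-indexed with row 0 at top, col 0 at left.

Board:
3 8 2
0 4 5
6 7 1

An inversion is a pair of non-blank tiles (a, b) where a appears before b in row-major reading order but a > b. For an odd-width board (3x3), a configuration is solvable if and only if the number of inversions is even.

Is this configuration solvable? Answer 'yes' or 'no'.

Inversions (pairs i<j in row-major order where tile[i] > tile[j] > 0): 13
13 is odd, so the puzzle is not solvable.

Answer: no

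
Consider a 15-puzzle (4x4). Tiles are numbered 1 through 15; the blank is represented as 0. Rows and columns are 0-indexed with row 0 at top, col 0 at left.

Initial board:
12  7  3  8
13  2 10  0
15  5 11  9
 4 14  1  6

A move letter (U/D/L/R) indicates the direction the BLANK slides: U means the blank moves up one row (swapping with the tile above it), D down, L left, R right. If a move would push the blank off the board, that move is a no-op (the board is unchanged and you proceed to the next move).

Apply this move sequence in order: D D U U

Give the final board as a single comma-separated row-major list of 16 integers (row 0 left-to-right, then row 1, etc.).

After move 1 (D):
12  7  3  8
13  2 10  9
15  5 11  0
 4 14  1  6

After move 2 (D):
12  7  3  8
13  2 10  9
15  5 11  6
 4 14  1  0

After move 3 (U):
12  7  3  8
13  2 10  9
15  5 11  0
 4 14  1  6

After move 4 (U):
12  7  3  8
13  2 10  0
15  5 11  9
 4 14  1  6

Answer: 12, 7, 3, 8, 13, 2, 10, 0, 15, 5, 11, 9, 4, 14, 1, 6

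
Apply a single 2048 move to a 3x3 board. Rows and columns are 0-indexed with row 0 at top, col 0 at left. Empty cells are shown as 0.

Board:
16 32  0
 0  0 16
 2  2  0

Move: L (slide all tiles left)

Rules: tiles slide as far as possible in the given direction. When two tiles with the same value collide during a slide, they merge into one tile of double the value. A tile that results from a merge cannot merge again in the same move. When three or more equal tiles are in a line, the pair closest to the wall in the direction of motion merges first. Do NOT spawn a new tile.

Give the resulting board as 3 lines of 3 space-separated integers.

Answer: 16 32  0
16  0  0
 4  0  0

Derivation:
Slide left:
row 0: [16, 32, 0] -> [16, 32, 0]
row 1: [0, 0, 16] -> [16, 0, 0]
row 2: [2, 2, 0] -> [4, 0, 0]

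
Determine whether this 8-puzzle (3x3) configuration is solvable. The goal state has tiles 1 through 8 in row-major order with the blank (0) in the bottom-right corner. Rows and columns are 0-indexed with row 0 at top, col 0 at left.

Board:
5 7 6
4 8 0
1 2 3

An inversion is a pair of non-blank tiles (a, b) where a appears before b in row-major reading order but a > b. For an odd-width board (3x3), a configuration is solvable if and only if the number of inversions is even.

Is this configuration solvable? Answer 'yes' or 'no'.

Answer: no

Derivation:
Inversions (pairs i<j in row-major order where tile[i] > tile[j] > 0): 19
19 is odd, so the puzzle is not solvable.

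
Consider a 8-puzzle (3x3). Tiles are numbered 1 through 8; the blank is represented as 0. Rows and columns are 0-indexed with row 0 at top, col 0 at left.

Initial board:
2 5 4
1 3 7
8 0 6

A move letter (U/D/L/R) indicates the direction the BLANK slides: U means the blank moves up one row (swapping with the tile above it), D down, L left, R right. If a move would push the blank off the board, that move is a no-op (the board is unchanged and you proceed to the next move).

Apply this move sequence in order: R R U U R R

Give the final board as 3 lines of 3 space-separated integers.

Answer: 2 5 0
1 3 4
8 6 7

Derivation:
After move 1 (R):
2 5 4
1 3 7
8 6 0

After move 2 (R):
2 5 4
1 3 7
8 6 0

After move 3 (U):
2 5 4
1 3 0
8 6 7

After move 4 (U):
2 5 0
1 3 4
8 6 7

After move 5 (R):
2 5 0
1 3 4
8 6 7

After move 6 (R):
2 5 0
1 3 4
8 6 7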